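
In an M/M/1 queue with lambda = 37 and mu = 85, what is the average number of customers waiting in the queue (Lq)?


rho = 37/85; Lq = rho^2/(1-rho) = 0.34

0.34


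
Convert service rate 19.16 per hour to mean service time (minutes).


Mean service time = 60/mu = 60/19.16 = 3.13 minutes

3.13 minutes


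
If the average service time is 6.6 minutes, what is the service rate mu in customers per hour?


mu = 60 / avg_service_time = 60 / 6.6 = 9.09 per hour

9.09 per hour


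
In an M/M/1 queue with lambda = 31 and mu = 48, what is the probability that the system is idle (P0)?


P0 = 1 - rho = 1 - 31/48 = 0.3542

0.3542


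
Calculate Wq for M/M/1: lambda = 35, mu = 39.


rho = 35/39; Wq = rho/(mu - lambda) = 0.2244 hours

0.2244 hours


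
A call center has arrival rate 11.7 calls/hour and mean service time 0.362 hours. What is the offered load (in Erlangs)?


Offered load a = lambda * E[S] = 11.7 * 0.362 = 4.24 Erlangs

4.24 Erlangs


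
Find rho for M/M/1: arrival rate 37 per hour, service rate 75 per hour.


rho = lambda/mu = 37/75 = 0.4933

0.4933


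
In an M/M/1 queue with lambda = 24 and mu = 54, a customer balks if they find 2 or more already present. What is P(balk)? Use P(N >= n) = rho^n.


P(N >= 2) = rho^2 = (24/54)^2 = 0.1975

0.1975


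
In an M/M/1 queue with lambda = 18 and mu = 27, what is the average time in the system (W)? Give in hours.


W = 1/(mu - lambda) = 1/(27 - 18) = 0.1111 hours

0.1111 hours


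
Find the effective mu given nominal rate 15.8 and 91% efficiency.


Effective rate = mu * efficiency = 15.8 * 0.91 = 14.38 per hour

14.38 per hour


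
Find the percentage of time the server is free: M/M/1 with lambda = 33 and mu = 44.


Idle fraction = (1 - rho) * 100 = (1 - 33/44) * 100 = 25.0%

25.0%


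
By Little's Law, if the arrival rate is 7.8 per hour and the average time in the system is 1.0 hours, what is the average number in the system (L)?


L = lambda * W = 7.8 * 1.0 = 7.8

7.8


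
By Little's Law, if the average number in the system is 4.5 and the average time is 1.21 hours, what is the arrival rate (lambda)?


lambda = L / W = 4.5 / 1.21 = 3.72 per hour

3.72 per hour


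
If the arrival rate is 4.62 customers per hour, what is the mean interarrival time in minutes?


Mean interarrival time = 60/lambda = 60/4.62 = 12.99 minutes

12.99 minutes


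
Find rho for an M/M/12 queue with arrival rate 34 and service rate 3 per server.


rho = lambda/(c*mu) = 34/(12*3) = 0.9444

0.9444


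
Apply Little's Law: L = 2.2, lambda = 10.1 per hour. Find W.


W = L / lambda = 2.2 / 10.1 = 0.2178 hours

0.2178 hours


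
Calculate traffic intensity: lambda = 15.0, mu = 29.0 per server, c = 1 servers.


rho = lambda / (c * mu) = 15.0 / (1 * 29.0) = 0.5172

0.5172


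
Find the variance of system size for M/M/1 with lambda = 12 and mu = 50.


rho = 12/50; Var(N) = rho/(1-rho)^2 = 0.42

0.42


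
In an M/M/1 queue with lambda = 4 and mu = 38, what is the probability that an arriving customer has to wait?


P(wait) = rho = lambda/mu = 4/38 = 0.1053

0.1053


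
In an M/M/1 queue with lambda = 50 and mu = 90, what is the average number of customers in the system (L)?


rho = 50/90; L = rho/(1-rho) = 1.25

1.25


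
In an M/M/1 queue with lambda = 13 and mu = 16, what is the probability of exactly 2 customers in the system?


rho = 13/16; P(n) = (1-rho)*rho^n = (1-13/16)*(13/16)^2 = 0.1238

0.1238


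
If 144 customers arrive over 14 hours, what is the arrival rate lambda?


lambda = total arrivals / time = 144 / 14 = 10.29 per hour

10.29 per hour


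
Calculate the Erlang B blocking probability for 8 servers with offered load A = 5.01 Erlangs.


B(N,A) = (A^N/N!) / sum(A^k/k!, k=0..N) with N=8, A=5.01 = 0.0705

0.0705


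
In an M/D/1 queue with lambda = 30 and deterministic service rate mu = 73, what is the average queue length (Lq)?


M/D/1: Lq = rho^2 / (2*(1-rho)) where rho = 30/73; Lq = 0.14

0.14


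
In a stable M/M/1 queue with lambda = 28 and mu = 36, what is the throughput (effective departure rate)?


For a stable queue (lambda < mu), throughput = lambda = 28 per hour

28 per hour


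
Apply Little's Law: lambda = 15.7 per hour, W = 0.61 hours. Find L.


L = lambda * W = 15.7 * 0.61 = 9.58

9.58


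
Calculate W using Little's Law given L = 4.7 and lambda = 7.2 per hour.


W = L / lambda = 4.7 / 7.2 = 0.6528 hours

0.6528 hours


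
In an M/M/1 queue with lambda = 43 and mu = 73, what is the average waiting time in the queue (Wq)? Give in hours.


rho = 43/73; Wq = rho/(mu - lambda) = 0.0196 hours

0.0196 hours


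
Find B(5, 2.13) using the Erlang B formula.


B(N,A) = (A^N/N!) / sum(A^k/k!, k=0..N) with N=5, A=2.13 = 0.0444

0.0444


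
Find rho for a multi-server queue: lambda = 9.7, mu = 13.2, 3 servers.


rho = lambda / (c * mu) = 9.7 / (3 * 13.2) = 0.2449

0.2449


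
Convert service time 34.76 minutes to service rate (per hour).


mu = 60 / avg_service_time = 60 / 34.76 = 1.73 per hour

1.73 per hour


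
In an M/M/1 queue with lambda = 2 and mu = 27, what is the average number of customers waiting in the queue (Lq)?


rho = 2/27; Lq = rho^2/(1-rho) = 0.01

0.01


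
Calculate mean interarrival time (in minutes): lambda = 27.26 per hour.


Mean interarrival time = 60/lambda = 60/27.26 = 2.2 minutes

2.2 minutes


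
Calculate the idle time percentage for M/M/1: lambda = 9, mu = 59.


Idle fraction = (1 - rho) * 100 = (1 - 9/59) * 100 = 84.7%

84.7%


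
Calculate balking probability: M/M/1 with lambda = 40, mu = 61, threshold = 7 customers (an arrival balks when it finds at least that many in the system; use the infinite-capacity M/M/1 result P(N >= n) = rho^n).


P(N >= 7) = rho^7 = (40/61)^7 = 0.0521

0.0521


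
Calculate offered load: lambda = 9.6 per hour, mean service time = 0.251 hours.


Offered load a = lambda * E[S] = 9.6 * 0.251 = 2.41 Erlangs

2.41 Erlangs


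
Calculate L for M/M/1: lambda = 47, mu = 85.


rho = 47/85; L = rho/(1-rho) = 1.24

1.24


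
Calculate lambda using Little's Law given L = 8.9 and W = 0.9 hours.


lambda = L / W = 8.9 / 0.9 = 9.89 per hour

9.89 per hour


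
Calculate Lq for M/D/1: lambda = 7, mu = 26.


M/D/1: Lq = rho^2 / (2*(1-rho)) where rho = 7/26; Lq = 0.05

0.05


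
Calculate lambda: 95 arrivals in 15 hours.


lambda = total arrivals / time = 95 / 15 = 6.33 per hour

6.33 per hour


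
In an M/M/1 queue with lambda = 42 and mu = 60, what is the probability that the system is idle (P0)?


P0 = 1 - rho = 1 - 42/60 = 0.3

0.3


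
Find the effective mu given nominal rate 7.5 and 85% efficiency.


Effective rate = mu * efficiency = 7.5 * 0.85 = 6.38 per hour

6.38 per hour


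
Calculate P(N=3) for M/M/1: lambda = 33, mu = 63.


rho = 33/63; P(n) = (1-rho)*rho^n = (1-33/63)*(33/63)^3 = 0.0684

0.0684


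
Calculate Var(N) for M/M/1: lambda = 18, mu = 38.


rho = 18/38; Var(N) = rho/(1-rho)^2 = 1.71

1.71


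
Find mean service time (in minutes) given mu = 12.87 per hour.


Mean service time = 60/mu = 60/12.87 = 4.66 minutes

4.66 minutes


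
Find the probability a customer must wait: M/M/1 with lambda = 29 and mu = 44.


P(wait) = rho = lambda/mu = 29/44 = 0.6591

0.6591


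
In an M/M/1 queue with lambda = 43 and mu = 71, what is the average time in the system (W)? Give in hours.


W = 1/(mu - lambda) = 1/(71 - 43) = 0.0357 hours

0.0357 hours


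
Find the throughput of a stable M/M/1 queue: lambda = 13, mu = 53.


For a stable queue (lambda < mu), throughput = lambda = 13 per hour

13 per hour


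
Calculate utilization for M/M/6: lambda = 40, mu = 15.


rho = lambda/(c*mu) = 40/(6*15) = 0.4444

0.4444


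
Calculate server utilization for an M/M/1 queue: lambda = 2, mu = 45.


rho = lambda/mu = 2/45 = 0.0444

0.0444


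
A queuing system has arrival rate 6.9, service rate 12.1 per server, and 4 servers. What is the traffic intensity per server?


rho = lambda / (c * mu) = 6.9 / (4 * 12.1) = 0.1426

0.1426


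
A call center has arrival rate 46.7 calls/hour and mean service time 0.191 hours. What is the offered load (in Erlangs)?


Offered load a = lambda * E[S] = 46.7 * 0.191 = 8.92 Erlangs

8.92 Erlangs


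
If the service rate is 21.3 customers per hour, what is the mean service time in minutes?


Mean service time = 60/mu = 60/21.3 = 2.82 minutes

2.82 minutes


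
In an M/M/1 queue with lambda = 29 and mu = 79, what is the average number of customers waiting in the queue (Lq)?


rho = 29/79; Lq = rho^2/(1-rho) = 0.21

0.21


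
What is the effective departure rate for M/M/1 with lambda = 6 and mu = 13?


For a stable queue (lambda < mu), throughput = lambda = 6 per hour

6 per hour


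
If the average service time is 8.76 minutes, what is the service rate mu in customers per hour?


mu = 60 / avg_service_time = 60 / 8.76 = 6.85 per hour

6.85 per hour


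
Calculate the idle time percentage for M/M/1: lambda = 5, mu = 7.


Idle fraction = (1 - rho) * 100 = (1 - 5/7) * 100 = 28.6%

28.6%


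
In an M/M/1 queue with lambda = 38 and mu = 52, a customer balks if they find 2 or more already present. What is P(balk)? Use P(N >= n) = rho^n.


P(N >= 2) = rho^2 = (38/52)^2 = 0.534

0.534


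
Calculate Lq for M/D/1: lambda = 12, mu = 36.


M/D/1: Lq = rho^2 / (2*(1-rho)) where rho = 12/36; Lq = 0.08

0.08


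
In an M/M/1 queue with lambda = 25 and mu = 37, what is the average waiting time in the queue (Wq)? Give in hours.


rho = 25/37; Wq = rho/(mu - lambda) = 0.0563 hours

0.0563 hours


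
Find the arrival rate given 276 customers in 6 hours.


lambda = total arrivals / time = 276 / 6 = 46.0 per hour

46.0 per hour


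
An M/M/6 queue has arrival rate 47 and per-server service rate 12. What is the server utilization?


rho = lambda/(c*mu) = 47/(6*12) = 0.6528

0.6528


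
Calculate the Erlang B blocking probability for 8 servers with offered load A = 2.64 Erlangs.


B(N,A) = (A^N/N!) / sum(A^k/k!, k=0..N) with N=8, A=2.64 = 0.0042

0.0042


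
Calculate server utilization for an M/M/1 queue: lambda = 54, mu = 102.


rho = lambda/mu = 54/102 = 0.5294

0.5294


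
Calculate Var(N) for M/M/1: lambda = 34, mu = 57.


rho = 34/57; Var(N) = rho/(1-rho)^2 = 3.66

3.66


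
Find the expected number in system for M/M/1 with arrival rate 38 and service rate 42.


rho = 38/42; L = rho/(1-rho) = 9.5

9.5


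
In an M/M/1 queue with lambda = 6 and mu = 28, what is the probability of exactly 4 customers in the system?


rho = 6/28; P(n) = (1-rho)*rho^n = (1-6/28)*(6/28)^4 = 0.0017

0.0017


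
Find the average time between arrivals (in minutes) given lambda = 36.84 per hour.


Mean interarrival time = 60/lambda = 60/36.84 = 1.63 minutes

1.63 minutes


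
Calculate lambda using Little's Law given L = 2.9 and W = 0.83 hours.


lambda = L / W = 2.9 / 0.83 = 3.49 per hour

3.49 per hour


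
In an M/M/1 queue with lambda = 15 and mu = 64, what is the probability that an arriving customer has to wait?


P(wait) = rho = lambda/mu = 15/64 = 0.2344

0.2344


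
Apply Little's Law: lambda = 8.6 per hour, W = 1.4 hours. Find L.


L = lambda * W = 8.6 * 1.4 = 12.04

12.04


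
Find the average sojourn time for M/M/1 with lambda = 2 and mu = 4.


W = 1/(mu - lambda) = 1/(4 - 2) = 0.5 hours

0.5 hours


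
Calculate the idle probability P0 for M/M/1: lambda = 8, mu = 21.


P0 = 1 - rho = 1 - 8/21 = 0.619

0.619


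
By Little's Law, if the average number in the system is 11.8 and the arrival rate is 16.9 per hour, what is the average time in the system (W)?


W = L / lambda = 11.8 / 16.9 = 0.6982 hours

0.6982 hours


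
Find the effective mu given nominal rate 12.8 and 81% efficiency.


Effective rate = mu * efficiency = 12.8 * 0.81 = 10.37 per hour

10.37 per hour


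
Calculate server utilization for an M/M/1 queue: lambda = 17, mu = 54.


rho = lambda/mu = 17/54 = 0.3148

0.3148


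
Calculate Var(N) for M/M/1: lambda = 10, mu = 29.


rho = 10/29; Var(N) = rho/(1-rho)^2 = 0.8

0.8


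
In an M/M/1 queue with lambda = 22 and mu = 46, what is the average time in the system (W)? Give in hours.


W = 1/(mu - lambda) = 1/(46 - 22) = 0.0417 hours

0.0417 hours


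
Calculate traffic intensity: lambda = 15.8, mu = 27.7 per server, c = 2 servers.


rho = lambda / (c * mu) = 15.8 / (2 * 27.7) = 0.2852

0.2852


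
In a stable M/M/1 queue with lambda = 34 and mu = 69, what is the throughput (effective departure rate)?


For a stable queue (lambda < mu), throughput = lambda = 34 per hour

34 per hour


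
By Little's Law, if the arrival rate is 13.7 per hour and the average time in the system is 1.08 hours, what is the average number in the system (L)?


L = lambda * W = 13.7 * 1.08 = 14.8

14.8


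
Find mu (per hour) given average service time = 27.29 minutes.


mu = 60 / avg_service_time = 60 / 27.29 = 2.2 per hour

2.2 per hour


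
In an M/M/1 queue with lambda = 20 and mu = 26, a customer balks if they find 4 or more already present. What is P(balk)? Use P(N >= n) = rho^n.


P(N >= 4) = rho^4 = (20/26)^4 = 0.3501

0.3501


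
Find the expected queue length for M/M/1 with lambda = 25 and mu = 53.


rho = 25/53; Lq = rho^2/(1-rho) = 0.42

0.42


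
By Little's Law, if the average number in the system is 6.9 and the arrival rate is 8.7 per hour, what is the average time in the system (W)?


W = L / lambda = 6.9 / 8.7 = 0.7931 hours

0.7931 hours


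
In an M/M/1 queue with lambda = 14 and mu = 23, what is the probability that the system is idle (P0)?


P0 = 1 - rho = 1 - 14/23 = 0.3913

0.3913


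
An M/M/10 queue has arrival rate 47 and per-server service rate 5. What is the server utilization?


rho = lambda/(c*mu) = 47/(10*5) = 0.94

0.94


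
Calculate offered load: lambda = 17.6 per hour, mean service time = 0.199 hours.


Offered load a = lambda * E[S] = 17.6 * 0.199 = 3.5 Erlangs

3.5 Erlangs


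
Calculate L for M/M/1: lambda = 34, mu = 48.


rho = 34/48; L = rho/(1-rho) = 2.43

2.43


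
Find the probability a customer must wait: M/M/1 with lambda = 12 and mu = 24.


P(wait) = rho = lambda/mu = 12/24 = 0.5

0.5


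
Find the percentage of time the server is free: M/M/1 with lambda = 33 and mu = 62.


Idle fraction = (1 - rho) * 100 = (1 - 33/62) * 100 = 46.8%

46.8%


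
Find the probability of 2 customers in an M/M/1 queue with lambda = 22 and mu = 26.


rho = 22/26; P(n) = (1-rho)*rho^n = (1-22/26)*(22/26)^2 = 0.1102

0.1102


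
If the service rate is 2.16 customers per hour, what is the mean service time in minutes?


Mean service time = 60/mu = 60/2.16 = 27.78 minutes

27.78 minutes


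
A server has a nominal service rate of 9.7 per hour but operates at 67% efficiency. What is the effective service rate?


Effective rate = mu * efficiency = 9.7 * 0.67 = 6.5 per hour

6.5 per hour


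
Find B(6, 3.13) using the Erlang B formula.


B(N,A) = (A^N/N!) / sum(A^k/k!, k=0..N) with N=6, A=3.13 = 0.0595

0.0595


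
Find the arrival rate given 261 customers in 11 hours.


lambda = total arrivals / time = 261 / 11 = 23.73 per hour

23.73 per hour


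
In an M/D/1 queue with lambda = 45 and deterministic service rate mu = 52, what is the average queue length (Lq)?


M/D/1: Lq = rho^2 / (2*(1-rho)) where rho = 45/52; Lq = 2.78

2.78


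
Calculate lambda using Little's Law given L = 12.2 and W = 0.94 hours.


lambda = L / W = 12.2 / 0.94 = 12.98 per hour

12.98 per hour


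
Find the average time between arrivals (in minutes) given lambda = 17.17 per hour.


Mean interarrival time = 60/lambda = 60/17.17 = 3.49 minutes

3.49 minutes


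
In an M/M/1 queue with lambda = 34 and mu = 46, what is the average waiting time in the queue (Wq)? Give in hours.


rho = 34/46; Wq = rho/(mu - lambda) = 0.0616 hours

0.0616 hours


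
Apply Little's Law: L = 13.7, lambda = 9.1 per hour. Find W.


W = L / lambda = 13.7 / 9.1 = 1.5055 hours

1.5055 hours


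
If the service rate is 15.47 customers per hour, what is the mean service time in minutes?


Mean service time = 60/mu = 60/15.47 = 3.88 minutes

3.88 minutes


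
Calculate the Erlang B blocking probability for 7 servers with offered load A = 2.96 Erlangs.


B(N,A) = (A^N/N!) / sum(A^k/k!, k=0..N) with N=7, A=2.96 = 0.0207

0.0207


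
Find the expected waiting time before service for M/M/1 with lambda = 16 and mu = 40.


rho = 16/40; Wq = rho/(mu - lambda) = 0.0167 hours

0.0167 hours


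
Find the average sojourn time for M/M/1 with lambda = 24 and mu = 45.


W = 1/(mu - lambda) = 1/(45 - 24) = 0.0476 hours

0.0476 hours


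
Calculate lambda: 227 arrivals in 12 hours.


lambda = total arrivals / time = 227 / 12 = 18.92 per hour

18.92 per hour


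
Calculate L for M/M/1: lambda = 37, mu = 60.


rho = 37/60; L = rho/(1-rho) = 1.61

1.61


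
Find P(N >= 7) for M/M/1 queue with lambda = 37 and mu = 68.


P(N >= 7) = rho^7 = (37/68)^7 = 0.0141

0.0141


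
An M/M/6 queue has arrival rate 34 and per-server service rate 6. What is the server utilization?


rho = lambda/(c*mu) = 34/(6*6) = 0.9444

0.9444


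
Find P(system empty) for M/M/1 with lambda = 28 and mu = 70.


P0 = 1 - rho = 1 - 28/70 = 0.6

0.6


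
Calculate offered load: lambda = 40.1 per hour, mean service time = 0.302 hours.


Offered load a = lambda * E[S] = 40.1 * 0.302 = 12.11 Erlangs

12.11 Erlangs


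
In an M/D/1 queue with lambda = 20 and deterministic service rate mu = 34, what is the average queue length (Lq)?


M/D/1: Lq = rho^2 / (2*(1-rho)) where rho = 20/34; Lq = 0.42

0.42


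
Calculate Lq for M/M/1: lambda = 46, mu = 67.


rho = 46/67; Lq = rho^2/(1-rho) = 1.5

1.5


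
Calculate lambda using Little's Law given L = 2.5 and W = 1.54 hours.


lambda = L / W = 2.5 / 1.54 = 1.62 per hour

1.62 per hour


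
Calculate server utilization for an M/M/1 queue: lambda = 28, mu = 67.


rho = lambda/mu = 28/67 = 0.4179

0.4179


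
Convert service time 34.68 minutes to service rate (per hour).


mu = 60 / avg_service_time = 60 / 34.68 = 1.73 per hour

1.73 per hour


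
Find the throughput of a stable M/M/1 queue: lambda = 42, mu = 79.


For a stable queue (lambda < mu), throughput = lambda = 42 per hour

42 per hour


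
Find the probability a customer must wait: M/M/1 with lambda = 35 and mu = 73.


P(wait) = rho = lambda/mu = 35/73 = 0.4795

0.4795


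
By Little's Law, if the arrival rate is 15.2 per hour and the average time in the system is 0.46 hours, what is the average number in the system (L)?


L = lambda * W = 15.2 * 0.46 = 6.99

6.99


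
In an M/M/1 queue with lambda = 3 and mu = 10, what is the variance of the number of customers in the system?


rho = 3/10; Var(N) = rho/(1-rho)^2 = 0.61

0.61


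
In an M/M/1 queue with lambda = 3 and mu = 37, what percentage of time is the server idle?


Idle fraction = (1 - rho) * 100 = (1 - 3/37) * 100 = 91.9%

91.9%


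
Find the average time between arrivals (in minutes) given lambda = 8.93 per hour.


Mean interarrival time = 60/lambda = 60/8.93 = 6.72 minutes

6.72 minutes


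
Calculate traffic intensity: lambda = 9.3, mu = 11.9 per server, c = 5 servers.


rho = lambda / (c * mu) = 9.3 / (5 * 11.9) = 0.1563

0.1563


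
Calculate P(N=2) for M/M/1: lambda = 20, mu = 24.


rho = 20/24; P(n) = (1-rho)*rho^n = (1-20/24)*(20/24)^2 = 0.1157

0.1157


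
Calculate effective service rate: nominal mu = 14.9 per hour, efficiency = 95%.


Effective rate = mu * efficiency = 14.9 * 0.95 = 14.16 per hour

14.16 per hour


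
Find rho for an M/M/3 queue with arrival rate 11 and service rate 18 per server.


rho = lambda/(c*mu) = 11/(3*18) = 0.2037

0.2037


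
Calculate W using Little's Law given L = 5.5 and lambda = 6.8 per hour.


W = L / lambda = 5.5 / 6.8 = 0.8088 hours

0.8088 hours


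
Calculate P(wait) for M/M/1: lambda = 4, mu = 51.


P(wait) = rho = lambda/mu = 4/51 = 0.0784

0.0784


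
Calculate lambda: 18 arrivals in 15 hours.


lambda = total arrivals / time = 18 / 15 = 1.2 per hour

1.2 per hour


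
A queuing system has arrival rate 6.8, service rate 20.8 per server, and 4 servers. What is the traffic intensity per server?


rho = lambda / (c * mu) = 6.8 / (4 * 20.8) = 0.0817

0.0817


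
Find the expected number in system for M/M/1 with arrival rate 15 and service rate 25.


rho = 15/25; L = rho/(1-rho) = 1.5

1.5


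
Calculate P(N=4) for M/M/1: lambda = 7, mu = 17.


rho = 7/17; P(n) = (1-rho)*rho^n = (1-7/17)*(7/17)^4 = 0.0169

0.0169


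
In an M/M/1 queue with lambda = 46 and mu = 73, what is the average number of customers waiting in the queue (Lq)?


rho = 46/73; Lq = rho^2/(1-rho) = 1.07

1.07


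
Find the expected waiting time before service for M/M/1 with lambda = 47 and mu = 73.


rho = 47/73; Wq = rho/(mu - lambda) = 0.0248 hours

0.0248 hours


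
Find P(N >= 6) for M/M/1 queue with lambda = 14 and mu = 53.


P(N >= 6) = rho^6 = (14/53)^6 = 0.0003

0.0003


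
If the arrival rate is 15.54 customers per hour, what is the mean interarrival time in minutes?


Mean interarrival time = 60/lambda = 60/15.54 = 3.86 minutes

3.86 minutes


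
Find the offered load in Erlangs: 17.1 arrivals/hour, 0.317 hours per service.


Offered load a = lambda * E[S] = 17.1 * 0.317 = 5.42 Erlangs

5.42 Erlangs


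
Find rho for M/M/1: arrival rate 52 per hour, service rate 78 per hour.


rho = lambda/mu = 52/78 = 0.6667

0.6667


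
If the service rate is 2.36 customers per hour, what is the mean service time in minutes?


Mean service time = 60/mu = 60/2.36 = 25.42 minutes

25.42 minutes


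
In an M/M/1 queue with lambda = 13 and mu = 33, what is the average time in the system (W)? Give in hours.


W = 1/(mu - lambda) = 1/(33 - 13) = 0.05 hours

0.05 hours


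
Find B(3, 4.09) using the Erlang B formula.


B(N,A) = (A^N/N!) / sum(A^k/k!, k=0..N) with N=3, A=4.09 = 0.4587

0.4587


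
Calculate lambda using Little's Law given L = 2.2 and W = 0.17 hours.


lambda = L / W = 2.2 / 0.17 = 12.94 per hour

12.94 per hour


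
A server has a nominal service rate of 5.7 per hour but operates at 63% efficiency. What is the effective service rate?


Effective rate = mu * efficiency = 5.7 * 0.63 = 3.59 per hour

3.59 per hour


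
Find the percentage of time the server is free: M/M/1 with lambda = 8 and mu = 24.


Idle fraction = (1 - rho) * 100 = (1 - 8/24) * 100 = 66.7%

66.7%


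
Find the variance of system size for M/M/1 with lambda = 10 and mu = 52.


rho = 10/52; Var(N) = rho/(1-rho)^2 = 0.29

0.29


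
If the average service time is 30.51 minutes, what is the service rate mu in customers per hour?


mu = 60 / avg_service_time = 60 / 30.51 = 1.97 per hour

1.97 per hour


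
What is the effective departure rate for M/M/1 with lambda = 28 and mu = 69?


For a stable queue (lambda < mu), throughput = lambda = 28 per hour

28 per hour


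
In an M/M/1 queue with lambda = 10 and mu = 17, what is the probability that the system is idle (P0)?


P0 = 1 - rho = 1 - 10/17 = 0.4118

0.4118


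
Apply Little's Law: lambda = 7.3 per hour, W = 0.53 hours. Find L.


L = lambda * W = 7.3 * 0.53 = 3.87

3.87


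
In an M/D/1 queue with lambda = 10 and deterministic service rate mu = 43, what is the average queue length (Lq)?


M/D/1: Lq = rho^2 / (2*(1-rho)) where rho = 10/43; Lq = 0.04

0.04


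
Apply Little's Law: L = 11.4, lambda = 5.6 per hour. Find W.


W = L / lambda = 11.4 / 5.6 = 2.0357 hours

2.0357 hours


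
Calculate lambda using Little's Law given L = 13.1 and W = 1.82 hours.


lambda = L / W = 13.1 / 1.82 = 7.2 per hour

7.2 per hour


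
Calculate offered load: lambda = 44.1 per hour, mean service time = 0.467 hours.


Offered load a = lambda * E[S] = 44.1 * 0.467 = 20.59 Erlangs

20.59 Erlangs


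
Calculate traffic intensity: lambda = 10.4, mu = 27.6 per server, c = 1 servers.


rho = lambda / (c * mu) = 10.4 / (1 * 27.6) = 0.3768

0.3768


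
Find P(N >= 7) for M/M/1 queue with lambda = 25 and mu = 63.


P(N >= 7) = rho^7 = (25/63)^7 = 0.0015

0.0015


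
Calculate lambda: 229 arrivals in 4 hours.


lambda = total arrivals / time = 229 / 4 = 57.25 per hour

57.25 per hour


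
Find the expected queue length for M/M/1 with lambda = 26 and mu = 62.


rho = 26/62; Lq = rho^2/(1-rho) = 0.3

0.3


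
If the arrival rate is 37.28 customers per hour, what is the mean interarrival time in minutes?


Mean interarrival time = 60/lambda = 60/37.28 = 1.61 minutes

1.61 minutes


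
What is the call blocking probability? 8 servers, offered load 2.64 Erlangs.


B(N,A) = (A^N/N!) / sum(A^k/k!, k=0..N) with N=8, A=2.64 = 0.0042

0.0042


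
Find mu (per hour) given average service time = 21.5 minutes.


mu = 60 / avg_service_time = 60 / 21.5 = 2.79 per hour

2.79 per hour


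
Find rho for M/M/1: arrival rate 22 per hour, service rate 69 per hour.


rho = lambda/mu = 22/69 = 0.3188

0.3188


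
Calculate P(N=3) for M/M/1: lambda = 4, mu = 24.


rho = 4/24; P(n) = (1-rho)*rho^n = (1-4/24)*(4/24)^3 = 0.0039

0.0039


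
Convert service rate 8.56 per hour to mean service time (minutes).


Mean service time = 60/mu = 60/8.56 = 7.01 minutes

7.01 minutes


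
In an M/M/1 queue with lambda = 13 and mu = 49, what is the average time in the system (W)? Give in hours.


W = 1/(mu - lambda) = 1/(49 - 13) = 0.0278 hours

0.0278 hours


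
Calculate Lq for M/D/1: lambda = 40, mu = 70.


M/D/1: Lq = rho^2 / (2*(1-rho)) where rho = 40/70; Lq = 0.38

0.38


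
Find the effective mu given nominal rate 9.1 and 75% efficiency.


Effective rate = mu * efficiency = 9.1 * 0.75 = 6.83 per hour

6.83 per hour


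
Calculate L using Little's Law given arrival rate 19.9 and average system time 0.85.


L = lambda * W = 19.9 * 0.85 = 16.92

16.92


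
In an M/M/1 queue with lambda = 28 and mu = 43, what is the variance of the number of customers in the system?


rho = 28/43; Var(N) = rho/(1-rho)^2 = 5.35

5.35


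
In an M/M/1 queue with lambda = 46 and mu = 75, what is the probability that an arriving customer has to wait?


P(wait) = rho = lambda/mu = 46/75 = 0.6133

0.6133


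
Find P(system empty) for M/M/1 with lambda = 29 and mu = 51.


P0 = 1 - rho = 1 - 29/51 = 0.4314

0.4314


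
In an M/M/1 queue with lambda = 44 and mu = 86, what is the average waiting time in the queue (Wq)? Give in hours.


rho = 44/86; Wq = rho/(mu - lambda) = 0.0122 hours

0.0122 hours


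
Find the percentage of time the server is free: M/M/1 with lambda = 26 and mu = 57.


Idle fraction = (1 - rho) * 100 = (1 - 26/57) * 100 = 54.4%

54.4%


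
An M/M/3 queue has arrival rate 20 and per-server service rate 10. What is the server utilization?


rho = lambda/(c*mu) = 20/(3*10) = 0.6667

0.6667


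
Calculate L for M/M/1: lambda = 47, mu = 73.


rho = 47/73; L = rho/(1-rho) = 1.81

1.81


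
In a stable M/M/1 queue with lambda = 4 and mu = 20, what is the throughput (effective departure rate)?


For a stable queue (lambda < mu), throughput = lambda = 4 per hour

4 per hour


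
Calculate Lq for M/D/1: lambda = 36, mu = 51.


M/D/1: Lq = rho^2 / (2*(1-rho)) where rho = 36/51; Lq = 0.85

0.85


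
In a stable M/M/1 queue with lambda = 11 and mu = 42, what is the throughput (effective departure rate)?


For a stable queue (lambda < mu), throughput = lambda = 11 per hour

11 per hour


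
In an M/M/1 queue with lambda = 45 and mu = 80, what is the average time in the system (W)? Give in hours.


W = 1/(mu - lambda) = 1/(80 - 45) = 0.0286 hours

0.0286 hours


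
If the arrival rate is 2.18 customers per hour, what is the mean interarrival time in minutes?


Mean interarrival time = 60/lambda = 60/2.18 = 27.52 minutes

27.52 minutes


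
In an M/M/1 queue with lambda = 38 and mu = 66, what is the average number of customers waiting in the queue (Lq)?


rho = 38/66; Lq = rho^2/(1-rho) = 0.78

0.78


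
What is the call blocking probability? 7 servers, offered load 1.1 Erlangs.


B(N,A) = (A^N/N!) / sum(A^k/k!, k=0..N) with N=7, A=1.1 = 0.0001

0.0001


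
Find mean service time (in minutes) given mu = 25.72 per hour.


Mean service time = 60/mu = 60/25.72 = 2.33 minutes

2.33 minutes


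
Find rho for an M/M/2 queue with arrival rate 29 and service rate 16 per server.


rho = lambda/(c*mu) = 29/(2*16) = 0.9063

0.9063


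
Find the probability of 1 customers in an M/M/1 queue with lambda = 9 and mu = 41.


rho = 9/41; P(n) = (1-rho)*rho^n = (1-9/41)*(9/41)^1 = 0.1713

0.1713


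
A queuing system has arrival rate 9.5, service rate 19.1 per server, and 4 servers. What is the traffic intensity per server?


rho = lambda / (c * mu) = 9.5 / (4 * 19.1) = 0.1243

0.1243


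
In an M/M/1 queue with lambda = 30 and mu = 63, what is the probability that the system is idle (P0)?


P0 = 1 - rho = 1 - 30/63 = 0.5238

0.5238


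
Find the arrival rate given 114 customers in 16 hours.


lambda = total arrivals / time = 114 / 16 = 7.13 per hour

7.13 per hour


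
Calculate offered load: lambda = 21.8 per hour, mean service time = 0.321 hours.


Offered load a = lambda * E[S] = 21.8 * 0.321 = 7.0 Erlangs

7.0 Erlangs


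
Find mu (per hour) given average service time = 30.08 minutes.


mu = 60 / avg_service_time = 60 / 30.08 = 1.99 per hour

1.99 per hour


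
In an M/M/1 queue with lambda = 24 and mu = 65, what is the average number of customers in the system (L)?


rho = 24/65; L = rho/(1-rho) = 0.59

0.59


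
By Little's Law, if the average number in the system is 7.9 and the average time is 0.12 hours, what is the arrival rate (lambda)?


lambda = L / W = 7.9 / 0.12 = 65.83 per hour

65.83 per hour


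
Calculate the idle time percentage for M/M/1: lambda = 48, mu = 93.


Idle fraction = (1 - rho) * 100 = (1 - 48/93) * 100 = 48.4%

48.4%


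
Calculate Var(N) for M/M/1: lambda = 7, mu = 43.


rho = 7/43; Var(N) = rho/(1-rho)^2 = 0.23

0.23


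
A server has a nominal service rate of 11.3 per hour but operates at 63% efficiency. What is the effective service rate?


Effective rate = mu * efficiency = 11.3 * 0.63 = 7.12 per hour

7.12 per hour


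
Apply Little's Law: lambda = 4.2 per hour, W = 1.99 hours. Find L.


L = lambda * W = 4.2 * 1.99 = 8.36

8.36


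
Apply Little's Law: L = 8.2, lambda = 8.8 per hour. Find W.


W = L / lambda = 8.2 / 8.8 = 0.9318 hours

0.9318 hours


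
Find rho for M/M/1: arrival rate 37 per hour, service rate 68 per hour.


rho = lambda/mu = 37/68 = 0.5441

0.5441


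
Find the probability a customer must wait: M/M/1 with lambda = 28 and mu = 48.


P(wait) = rho = lambda/mu = 28/48 = 0.5833

0.5833


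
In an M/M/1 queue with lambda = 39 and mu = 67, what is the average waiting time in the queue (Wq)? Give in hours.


rho = 39/67; Wq = rho/(mu - lambda) = 0.0208 hours

0.0208 hours


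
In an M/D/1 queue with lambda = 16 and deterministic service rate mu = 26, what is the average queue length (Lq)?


M/D/1: Lq = rho^2 / (2*(1-rho)) where rho = 16/26; Lq = 0.49

0.49


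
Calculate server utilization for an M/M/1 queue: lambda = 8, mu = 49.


rho = lambda/mu = 8/49 = 0.1633

0.1633


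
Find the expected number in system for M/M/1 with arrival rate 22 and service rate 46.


rho = 22/46; L = rho/(1-rho) = 0.92

0.92


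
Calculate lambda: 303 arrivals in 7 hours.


lambda = total arrivals / time = 303 / 7 = 43.29 per hour

43.29 per hour


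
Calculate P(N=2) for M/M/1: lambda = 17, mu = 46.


rho = 17/46; P(n) = (1-rho)*rho^n = (1-17/46)*(17/46)^2 = 0.0861

0.0861


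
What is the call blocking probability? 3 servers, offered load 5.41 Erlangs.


B(N,A) = (A^N/N!) / sum(A^k/k!, k=0..N) with N=3, A=5.41 = 0.5564

0.5564


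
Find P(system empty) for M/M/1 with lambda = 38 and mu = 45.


P0 = 1 - rho = 1 - 38/45 = 0.1556

0.1556


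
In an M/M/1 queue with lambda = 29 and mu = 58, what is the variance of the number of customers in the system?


rho = 29/58; Var(N) = rho/(1-rho)^2 = 2.0

2.0


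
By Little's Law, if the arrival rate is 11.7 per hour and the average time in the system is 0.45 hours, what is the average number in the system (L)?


L = lambda * W = 11.7 * 0.45 = 5.27

5.27


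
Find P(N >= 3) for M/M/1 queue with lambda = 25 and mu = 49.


P(N >= 3) = rho^3 = (25/49)^3 = 0.1328

0.1328


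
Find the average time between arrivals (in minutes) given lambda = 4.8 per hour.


Mean interarrival time = 60/lambda = 60/4.8 = 12.5 minutes

12.5 minutes


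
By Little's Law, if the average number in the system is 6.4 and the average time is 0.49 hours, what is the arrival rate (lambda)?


lambda = L / W = 6.4 / 0.49 = 13.06 per hour

13.06 per hour


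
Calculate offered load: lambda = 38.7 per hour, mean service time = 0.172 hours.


Offered load a = lambda * E[S] = 38.7 * 0.172 = 6.66 Erlangs

6.66 Erlangs


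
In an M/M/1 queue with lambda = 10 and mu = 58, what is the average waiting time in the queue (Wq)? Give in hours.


rho = 10/58; Wq = rho/(mu - lambda) = 0.0036 hours

0.0036 hours


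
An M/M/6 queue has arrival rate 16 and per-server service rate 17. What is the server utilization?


rho = lambda/(c*mu) = 16/(6*17) = 0.1569

0.1569


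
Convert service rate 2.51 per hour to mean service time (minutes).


Mean service time = 60/mu = 60/2.51 = 23.9 minutes

23.9 minutes


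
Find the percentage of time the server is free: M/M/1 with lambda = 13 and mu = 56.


Idle fraction = (1 - rho) * 100 = (1 - 13/56) * 100 = 76.8%

76.8%


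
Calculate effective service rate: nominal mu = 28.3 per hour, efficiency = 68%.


Effective rate = mu * efficiency = 28.3 * 0.68 = 19.24 per hour

19.24 per hour


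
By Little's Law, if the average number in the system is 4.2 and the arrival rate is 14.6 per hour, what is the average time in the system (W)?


W = L / lambda = 4.2 / 14.6 = 0.2877 hours

0.2877 hours


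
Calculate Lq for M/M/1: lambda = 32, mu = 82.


rho = 32/82; Lq = rho^2/(1-rho) = 0.25

0.25


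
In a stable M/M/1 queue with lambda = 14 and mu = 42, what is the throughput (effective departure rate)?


For a stable queue (lambda < mu), throughput = lambda = 14 per hour

14 per hour


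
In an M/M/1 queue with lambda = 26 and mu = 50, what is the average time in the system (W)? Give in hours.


W = 1/(mu - lambda) = 1/(50 - 26) = 0.0417 hours

0.0417 hours


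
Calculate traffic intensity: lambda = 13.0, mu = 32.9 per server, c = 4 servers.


rho = lambda / (c * mu) = 13.0 / (4 * 32.9) = 0.0988

0.0988


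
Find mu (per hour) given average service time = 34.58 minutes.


mu = 60 / avg_service_time = 60 / 34.58 = 1.74 per hour

1.74 per hour


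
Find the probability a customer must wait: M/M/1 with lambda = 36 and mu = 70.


P(wait) = rho = lambda/mu = 36/70 = 0.5143

0.5143


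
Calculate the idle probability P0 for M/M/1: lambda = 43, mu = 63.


P0 = 1 - rho = 1 - 43/63 = 0.3175

0.3175


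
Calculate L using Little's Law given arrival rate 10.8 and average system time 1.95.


L = lambda * W = 10.8 * 1.95 = 21.06

21.06


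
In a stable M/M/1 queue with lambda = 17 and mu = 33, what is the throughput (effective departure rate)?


For a stable queue (lambda < mu), throughput = lambda = 17 per hour

17 per hour


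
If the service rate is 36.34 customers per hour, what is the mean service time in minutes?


Mean service time = 60/mu = 60/36.34 = 1.65 minutes

1.65 minutes


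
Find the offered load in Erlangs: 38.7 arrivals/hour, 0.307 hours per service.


Offered load a = lambda * E[S] = 38.7 * 0.307 = 11.88 Erlangs

11.88 Erlangs


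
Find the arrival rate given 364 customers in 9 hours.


lambda = total arrivals / time = 364 / 9 = 40.44 per hour

40.44 per hour


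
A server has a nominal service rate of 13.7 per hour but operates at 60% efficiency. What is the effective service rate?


Effective rate = mu * efficiency = 13.7 * 0.6 = 8.22 per hour

8.22 per hour


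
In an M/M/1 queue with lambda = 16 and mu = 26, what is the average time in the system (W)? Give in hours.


W = 1/(mu - lambda) = 1/(26 - 16) = 0.1 hours

0.1 hours


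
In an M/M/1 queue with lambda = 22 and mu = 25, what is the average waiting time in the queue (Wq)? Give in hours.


rho = 22/25; Wq = rho/(mu - lambda) = 0.2933 hours

0.2933 hours


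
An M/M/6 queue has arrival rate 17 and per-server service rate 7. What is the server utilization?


rho = lambda/(c*mu) = 17/(6*7) = 0.4048

0.4048


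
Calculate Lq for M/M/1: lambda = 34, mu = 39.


rho = 34/39; Lq = rho^2/(1-rho) = 5.93

5.93


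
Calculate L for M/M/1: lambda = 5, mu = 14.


rho = 5/14; L = rho/(1-rho) = 0.56

0.56


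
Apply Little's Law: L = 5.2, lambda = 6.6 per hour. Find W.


W = L / lambda = 5.2 / 6.6 = 0.7879 hours

0.7879 hours


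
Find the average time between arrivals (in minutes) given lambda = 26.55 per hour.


Mean interarrival time = 60/lambda = 60/26.55 = 2.26 minutes

2.26 minutes


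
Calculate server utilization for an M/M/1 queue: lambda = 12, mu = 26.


rho = lambda/mu = 12/26 = 0.4615

0.4615


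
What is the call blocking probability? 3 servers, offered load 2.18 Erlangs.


B(N,A) = (A^N/N!) / sum(A^k/k!, k=0..N) with N=3, A=2.18 = 0.2371

0.2371


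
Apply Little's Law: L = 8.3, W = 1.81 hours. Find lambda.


lambda = L / W = 8.3 / 1.81 = 4.59 per hour

4.59 per hour


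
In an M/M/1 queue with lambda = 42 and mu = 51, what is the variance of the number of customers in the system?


rho = 42/51; Var(N) = rho/(1-rho)^2 = 26.44

26.44


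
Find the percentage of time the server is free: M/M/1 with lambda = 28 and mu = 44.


Idle fraction = (1 - rho) * 100 = (1 - 28/44) * 100 = 36.4%

36.4%


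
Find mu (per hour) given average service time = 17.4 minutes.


mu = 60 / avg_service_time = 60 / 17.4 = 3.45 per hour

3.45 per hour


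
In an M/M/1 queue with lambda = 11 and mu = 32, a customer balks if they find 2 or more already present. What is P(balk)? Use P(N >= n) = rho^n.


P(N >= 2) = rho^2 = (11/32)^2 = 0.1182

0.1182


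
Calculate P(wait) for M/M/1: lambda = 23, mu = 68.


P(wait) = rho = lambda/mu = 23/68 = 0.3382

0.3382


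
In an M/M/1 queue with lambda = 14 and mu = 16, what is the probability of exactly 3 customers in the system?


rho = 14/16; P(n) = (1-rho)*rho^n = (1-14/16)*(14/16)^3 = 0.0837

0.0837


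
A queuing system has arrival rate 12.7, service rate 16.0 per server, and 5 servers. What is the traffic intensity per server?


rho = lambda / (c * mu) = 12.7 / (5 * 16.0) = 0.1588

0.1588


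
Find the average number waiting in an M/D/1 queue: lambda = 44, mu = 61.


M/D/1: Lq = rho^2 / (2*(1-rho)) where rho = 44/61; Lq = 0.93

0.93
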